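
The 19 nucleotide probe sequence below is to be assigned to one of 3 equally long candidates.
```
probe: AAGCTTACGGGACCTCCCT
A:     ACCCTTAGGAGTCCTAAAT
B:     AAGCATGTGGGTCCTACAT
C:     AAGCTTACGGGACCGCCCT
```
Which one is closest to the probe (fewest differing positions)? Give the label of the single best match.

A differs at 8 positions; B differs at 6 positions; C differs at 1 position. The closest is C.

C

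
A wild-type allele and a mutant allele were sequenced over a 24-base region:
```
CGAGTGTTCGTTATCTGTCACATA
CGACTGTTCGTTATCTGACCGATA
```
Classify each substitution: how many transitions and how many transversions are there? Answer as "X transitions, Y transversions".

Transitions (purine↔purine or pyrimidine↔pyrimidine): none.
Transversions (purine↔pyrimidine): 4 G→C, 18 T→A, 20 A→C, 21 C→G.

0 transitions, 4 transversions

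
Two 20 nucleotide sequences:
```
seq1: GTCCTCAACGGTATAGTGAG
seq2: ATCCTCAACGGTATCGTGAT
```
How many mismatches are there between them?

Mismatches (1-based): site 1: G→A; site 15: A→C; site 20: G→T.

3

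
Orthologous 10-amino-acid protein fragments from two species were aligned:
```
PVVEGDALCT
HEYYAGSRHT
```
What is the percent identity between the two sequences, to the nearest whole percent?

10%

Mismatches at positions 1, 2, 3, 4, 5, 6, 7, 8, 9 (1-based): 9 of 10.
Identical positions: 1/10 = 10% → 10%.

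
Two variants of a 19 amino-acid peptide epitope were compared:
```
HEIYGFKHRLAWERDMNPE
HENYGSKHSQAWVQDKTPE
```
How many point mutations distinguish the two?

The sequences differ at positions 3, 6, 9, 10, 13, 14, 16, 17 (1-based) — 8 in total.

8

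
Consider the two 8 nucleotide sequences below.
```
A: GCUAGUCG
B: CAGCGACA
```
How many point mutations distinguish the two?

6

The sequences differ at bases 1, 2, 3, 4, 6, 8 (1-based) — 6 in total.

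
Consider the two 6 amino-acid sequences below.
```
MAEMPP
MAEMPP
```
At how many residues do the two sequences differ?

No positions differ; the sequences are identical.

0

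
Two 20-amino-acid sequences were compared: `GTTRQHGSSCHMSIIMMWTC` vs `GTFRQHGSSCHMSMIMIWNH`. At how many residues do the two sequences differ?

Mismatches (1-based): residue 3: T→F; residue 14: I→M; residue 17: M→I; residue 19: T→N; residue 20: C→H.

5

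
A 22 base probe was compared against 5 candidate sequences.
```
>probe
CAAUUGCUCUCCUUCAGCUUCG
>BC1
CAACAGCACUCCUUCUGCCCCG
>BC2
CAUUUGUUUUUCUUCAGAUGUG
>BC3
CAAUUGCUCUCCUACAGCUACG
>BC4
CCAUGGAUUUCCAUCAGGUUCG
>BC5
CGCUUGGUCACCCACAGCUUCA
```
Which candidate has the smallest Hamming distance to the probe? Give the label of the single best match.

BC3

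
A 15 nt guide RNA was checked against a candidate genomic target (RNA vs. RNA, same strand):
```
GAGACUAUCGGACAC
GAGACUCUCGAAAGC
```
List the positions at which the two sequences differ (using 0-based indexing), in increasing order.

Scanning 0-based: 6: A/C; 10: G/A; 12: C/A; 13: A/G.

6, 10, 12, 13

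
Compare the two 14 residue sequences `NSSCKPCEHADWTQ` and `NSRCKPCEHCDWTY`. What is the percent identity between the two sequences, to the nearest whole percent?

79%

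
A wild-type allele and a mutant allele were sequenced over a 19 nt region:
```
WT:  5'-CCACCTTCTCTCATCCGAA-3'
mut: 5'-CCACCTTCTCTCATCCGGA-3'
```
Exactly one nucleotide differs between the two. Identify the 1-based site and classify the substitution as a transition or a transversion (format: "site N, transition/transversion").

site 18, transition

Site 18 changes A→G. A is a purine and G is a purine, so this is a transition.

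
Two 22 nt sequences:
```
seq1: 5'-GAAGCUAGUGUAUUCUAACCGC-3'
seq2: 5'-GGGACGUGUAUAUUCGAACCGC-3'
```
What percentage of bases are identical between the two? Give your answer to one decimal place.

68.2%

Mismatches at positions 2, 3, 4, 6, 7, 10, 16 (1-based): 7 of 22.
Identical positions: 15/22 = 68.18% → 68.2%.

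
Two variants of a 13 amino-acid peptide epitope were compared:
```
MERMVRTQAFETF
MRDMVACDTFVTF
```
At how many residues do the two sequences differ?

Comparing position by position, 7 residues differ: 2 (E/R), 3 (R/D), 6 (R/A), 7 (T/C), 8 (Q/D), 9 (A/T), 11 (E/V).

7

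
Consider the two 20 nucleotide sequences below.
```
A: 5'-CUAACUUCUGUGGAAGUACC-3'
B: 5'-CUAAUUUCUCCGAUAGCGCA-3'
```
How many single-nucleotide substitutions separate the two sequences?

8

The sequences differ at bases 5, 10, 11, 13, 14, 17, 18, 20 (1-based) — 8 in total.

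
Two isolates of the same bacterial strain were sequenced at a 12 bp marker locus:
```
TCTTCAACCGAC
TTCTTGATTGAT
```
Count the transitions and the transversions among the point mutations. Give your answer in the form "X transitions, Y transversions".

7 transitions, 0 transversions

Mismatches (1-based):
site 2: C→T (pyrimidine→pyrimidine, transition)
site 3: T→C (pyrimidine→pyrimidine, transition)
site 5: C→T (pyrimidine→pyrimidine, transition)
site 6: A→G (purine→purine, transition)
site 8: C→T (pyrimidine→pyrimidine, transition)
site 9: C→T (pyrimidine→pyrimidine, transition)
site 12: C→T (pyrimidine→pyrimidine, transition)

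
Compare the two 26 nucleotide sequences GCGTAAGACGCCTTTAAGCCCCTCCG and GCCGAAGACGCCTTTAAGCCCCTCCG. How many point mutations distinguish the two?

The sequences differ at sites 3, 4 (1-based) — 2 in total.

2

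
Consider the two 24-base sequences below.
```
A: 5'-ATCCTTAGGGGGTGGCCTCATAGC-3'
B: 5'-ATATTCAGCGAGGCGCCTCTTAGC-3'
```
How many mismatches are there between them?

The sequences differ at bases 3, 4, 6, 9, 11, 13, 14, 20 (1-based) — 8 in total.

8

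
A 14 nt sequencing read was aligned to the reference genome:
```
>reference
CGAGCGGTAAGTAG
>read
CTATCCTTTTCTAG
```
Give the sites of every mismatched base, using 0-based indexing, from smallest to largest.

1, 3, 5, 6, 8, 9, 10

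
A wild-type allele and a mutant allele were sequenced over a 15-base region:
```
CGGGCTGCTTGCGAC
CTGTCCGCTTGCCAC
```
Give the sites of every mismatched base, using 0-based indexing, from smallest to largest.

Differences at site 1 (G→T), site 3 (G→T), site 5 (T→C), site 12 (G→C).

1, 3, 5, 12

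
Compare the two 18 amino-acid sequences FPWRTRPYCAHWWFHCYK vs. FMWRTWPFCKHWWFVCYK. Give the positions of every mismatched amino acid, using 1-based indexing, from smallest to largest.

Differences at position 2 (P→M), position 6 (R→W), position 8 (Y→F), position 10 (A→K), position 15 (H→V).

2, 6, 8, 10, 15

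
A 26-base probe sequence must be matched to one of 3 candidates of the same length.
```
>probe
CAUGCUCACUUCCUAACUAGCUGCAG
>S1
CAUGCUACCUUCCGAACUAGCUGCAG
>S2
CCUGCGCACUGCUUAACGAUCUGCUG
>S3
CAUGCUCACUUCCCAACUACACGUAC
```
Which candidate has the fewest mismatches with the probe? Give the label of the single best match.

Hamming distances to probe — S1: 3; S2: 7; S3: 6.
Smallest is S1 with 3 mismatches.

S1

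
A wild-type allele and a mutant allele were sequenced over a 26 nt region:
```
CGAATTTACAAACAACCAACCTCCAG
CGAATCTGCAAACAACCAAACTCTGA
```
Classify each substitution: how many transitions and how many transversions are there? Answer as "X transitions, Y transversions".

Mismatches (1-based):
site 6: T→C (pyrimidine→pyrimidine, transition)
site 8: A→G (purine→purine, transition)
site 20: C→A (pyrimidine→purine, transversion)
site 24: C→T (pyrimidine→pyrimidine, transition)
site 25: A→G (purine→purine, transition)
site 26: G→A (purine→purine, transition)

5 transitions, 1 transversion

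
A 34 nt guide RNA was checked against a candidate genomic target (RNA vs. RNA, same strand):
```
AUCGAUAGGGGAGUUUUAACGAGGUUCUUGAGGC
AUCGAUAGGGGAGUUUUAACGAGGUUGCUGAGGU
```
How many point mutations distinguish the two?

3

Mismatches (1-based): site 27: C→G; site 28: U→C; site 34: C→U.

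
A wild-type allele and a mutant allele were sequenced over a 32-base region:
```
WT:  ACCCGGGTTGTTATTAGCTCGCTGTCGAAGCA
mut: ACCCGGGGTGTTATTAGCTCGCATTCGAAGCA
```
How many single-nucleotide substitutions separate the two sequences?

The sequences differ at positions 8, 23, 24 (1-based) — 3 in total.

3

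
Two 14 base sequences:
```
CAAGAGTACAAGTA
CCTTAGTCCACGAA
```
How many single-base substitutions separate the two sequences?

6

Comparing position by position, 6 positions differ: 2 (A/C), 3 (A/T), 4 (G/T), 8 (A/C), 11 (A/C), 13 (T/A).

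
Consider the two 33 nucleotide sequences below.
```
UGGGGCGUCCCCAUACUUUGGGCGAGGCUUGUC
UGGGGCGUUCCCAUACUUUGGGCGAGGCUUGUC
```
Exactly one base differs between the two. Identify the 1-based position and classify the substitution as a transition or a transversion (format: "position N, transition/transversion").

position 9, transition

The sequences differ only at position 9: C→U (pyrimidine→pyrimidine), a transition.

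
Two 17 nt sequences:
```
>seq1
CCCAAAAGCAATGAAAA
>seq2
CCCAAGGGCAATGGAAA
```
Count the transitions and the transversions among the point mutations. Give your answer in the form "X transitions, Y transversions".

3 transitions, 0 transversions

Transitions (purine↔purine or pyrimidine↔pyrimidine): 6 A→G, 7 A→G, 14 A→G.
Transversions (purine↔pyrimidine): none.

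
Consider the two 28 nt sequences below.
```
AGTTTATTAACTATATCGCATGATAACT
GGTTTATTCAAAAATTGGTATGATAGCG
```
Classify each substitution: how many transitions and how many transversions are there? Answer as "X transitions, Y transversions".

3 transitions, 7 transversions

Mismatches (1-based):
base 1: A→G (purine→purine, transition)
base 9: A→C (purine→pyrimidine, transversion)
base 11: C→A (pyrimidine→purine, transversion)
base 12: T→A (pyrimidine→purine, transversion)
base 14: T→A (pyrimidine→purine, transversion)
base 15: A→T (purine→pyrimidine, transversion)
base 17: C→G (pyrimidine→purine, transversion)
base 19: C→T (pyrimidine→pyrimidine, transition)
base 26: A→G (purine→purine, transition)
base 28: T→G (pyrimidine→purine, transversion)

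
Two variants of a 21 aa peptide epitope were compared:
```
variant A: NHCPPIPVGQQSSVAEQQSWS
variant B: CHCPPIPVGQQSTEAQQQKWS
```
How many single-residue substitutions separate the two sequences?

Comparing position by position, 5 positions differ: 1 (N/C), 13 (S/T), 14 (V/E), 16 (E/Q), 19 (S/K).

5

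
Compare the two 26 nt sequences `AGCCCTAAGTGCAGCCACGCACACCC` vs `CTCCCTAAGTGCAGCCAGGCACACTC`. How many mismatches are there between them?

4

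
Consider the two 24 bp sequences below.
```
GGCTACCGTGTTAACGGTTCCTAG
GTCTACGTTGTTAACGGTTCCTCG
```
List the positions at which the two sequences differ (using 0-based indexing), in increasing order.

1, 6, 7, 22

Differences at position 1 (G→T), position 6 (C→G), position 7 (G→T), position 22 (A→C).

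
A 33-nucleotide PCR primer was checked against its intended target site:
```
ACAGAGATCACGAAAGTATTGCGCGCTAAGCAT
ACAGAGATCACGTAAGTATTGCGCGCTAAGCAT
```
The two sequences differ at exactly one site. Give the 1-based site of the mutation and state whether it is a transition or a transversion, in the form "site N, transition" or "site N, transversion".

site 13, transversion

The sequences differ only at site 13: A→T (purine→pyrimidine), a transversion.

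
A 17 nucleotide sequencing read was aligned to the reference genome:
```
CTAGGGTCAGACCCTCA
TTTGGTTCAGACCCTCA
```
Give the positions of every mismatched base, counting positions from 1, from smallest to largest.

1, 3, 6

Scanning 1-based: 1: C/T; 3: A/T; 6: G/T.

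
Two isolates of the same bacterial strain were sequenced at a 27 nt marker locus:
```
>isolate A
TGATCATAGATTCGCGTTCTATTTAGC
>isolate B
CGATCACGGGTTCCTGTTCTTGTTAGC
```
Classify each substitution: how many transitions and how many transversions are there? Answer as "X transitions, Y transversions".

Transitions (purine↔purine or pyrimidine↔pyrimidine): 1 T→C, 7 T→C, 8 A→G, 10 A→G, 15 C→T.
Transversions (purine↔pyrimidine): 14 G→C, 21 A→T, 22 T→G.

5 transitions, 3 transversions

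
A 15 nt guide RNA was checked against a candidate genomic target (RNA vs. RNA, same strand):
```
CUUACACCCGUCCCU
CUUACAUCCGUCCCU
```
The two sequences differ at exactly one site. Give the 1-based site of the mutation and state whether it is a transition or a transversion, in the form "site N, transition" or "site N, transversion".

The sequences differ only at site 7: C→U (pyrimidine→pyrimidine), a transition.

site 7, transition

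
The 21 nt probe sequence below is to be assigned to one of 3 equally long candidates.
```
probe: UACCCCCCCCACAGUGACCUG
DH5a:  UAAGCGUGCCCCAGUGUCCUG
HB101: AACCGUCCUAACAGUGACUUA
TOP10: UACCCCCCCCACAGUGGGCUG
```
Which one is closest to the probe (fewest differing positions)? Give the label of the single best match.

DH5a differs at 7 positions; HB101 differs at 7 positions; TOP10 differs at 2 positions. The closest is TOP10.

TOP10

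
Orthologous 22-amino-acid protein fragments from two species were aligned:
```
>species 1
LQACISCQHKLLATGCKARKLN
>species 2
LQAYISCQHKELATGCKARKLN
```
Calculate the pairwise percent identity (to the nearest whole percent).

Mismatches at positions 4, 11 (1-based): 2 of 22.
Identical positions: 20/22 = 90.91% → 91%.

91%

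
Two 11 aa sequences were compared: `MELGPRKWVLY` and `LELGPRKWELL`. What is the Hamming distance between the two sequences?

3

Mismatches (1-based): position 1: M→L; position 9: V→E; position 11: Y→L.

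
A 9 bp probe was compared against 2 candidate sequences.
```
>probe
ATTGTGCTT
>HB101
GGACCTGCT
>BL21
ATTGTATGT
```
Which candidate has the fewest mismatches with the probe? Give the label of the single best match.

HB101 differs at 8 positions; BL21 differs at 3 positions. The closest is BL21.

BL21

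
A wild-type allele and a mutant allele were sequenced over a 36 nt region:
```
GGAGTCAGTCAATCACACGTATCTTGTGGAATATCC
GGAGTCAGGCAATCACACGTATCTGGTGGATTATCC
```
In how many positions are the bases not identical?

3

The sequences differ at positions 9, 25, 31 (1-based) — 3 in total.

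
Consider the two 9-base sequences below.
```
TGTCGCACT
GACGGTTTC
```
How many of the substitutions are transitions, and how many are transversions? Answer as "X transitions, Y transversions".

5 transitions, 3 transversions

Transitions (purine↔purine or pyrimidine↔pyrimidine): 2 G→A, 3 T→C, 6 C→T, 8 C→T, 9 T→C.
Transversions (purine↔pyrimidine): 1 T→G, 4 C→G, 7 A→T.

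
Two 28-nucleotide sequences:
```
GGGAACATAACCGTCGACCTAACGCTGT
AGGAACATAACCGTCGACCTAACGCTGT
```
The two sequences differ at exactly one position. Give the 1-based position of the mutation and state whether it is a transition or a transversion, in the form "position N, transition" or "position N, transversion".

The sequences differ only at position 1: G→A (purine→purine), a transition.

position 1, transition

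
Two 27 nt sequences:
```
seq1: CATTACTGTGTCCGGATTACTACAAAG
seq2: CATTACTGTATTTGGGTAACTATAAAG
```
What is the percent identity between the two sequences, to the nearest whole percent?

78%

6 positions differ (10, 12, 13, 16, 18, 23), so 21 of 27 match: 21/27 = 77.78%.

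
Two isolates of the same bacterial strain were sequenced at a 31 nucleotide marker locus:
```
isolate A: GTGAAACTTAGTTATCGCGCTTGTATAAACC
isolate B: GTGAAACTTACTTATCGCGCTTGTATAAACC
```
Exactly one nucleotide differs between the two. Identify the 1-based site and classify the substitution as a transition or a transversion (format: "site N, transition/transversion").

Site 11 changes G→C. G is a purine and C is a pyrimidine, so this is a transversion.

site 11, transversion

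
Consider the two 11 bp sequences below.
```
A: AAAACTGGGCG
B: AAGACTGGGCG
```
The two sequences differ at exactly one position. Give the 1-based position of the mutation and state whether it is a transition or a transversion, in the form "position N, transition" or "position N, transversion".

position 3, transition

The sequences differ only at position 3: A→G (purine→purine), a transition.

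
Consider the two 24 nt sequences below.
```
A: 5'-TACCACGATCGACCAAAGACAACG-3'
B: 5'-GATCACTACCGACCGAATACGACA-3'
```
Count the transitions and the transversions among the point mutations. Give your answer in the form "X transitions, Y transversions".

5 transitions, 3 transversions

Transitions (purine↔purine or pyrimidine↔pyrimidine): 3 C→T, 9 T→C, 15 A→G, 21 A→G, 24 G→A.
Transversions (purine↔pyrimidine): 1 T→G, 7 G→T, 18 G→T.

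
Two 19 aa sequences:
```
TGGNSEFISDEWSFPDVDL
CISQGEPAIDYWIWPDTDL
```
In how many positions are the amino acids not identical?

Comparing position by position, 12 positions differ: 1 (T/C), 2 (G/I), 3 (G/S), 4 (N/Q), 5 (S/G), 7 (F/P), 8 (I/A), 9 (S/I), 11 (E/Y), 13 (S/I), 14 (F/W), 17 (V/T).

12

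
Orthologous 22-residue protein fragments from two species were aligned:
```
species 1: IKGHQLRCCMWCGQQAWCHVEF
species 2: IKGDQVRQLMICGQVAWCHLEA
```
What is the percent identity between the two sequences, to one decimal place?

63.6%

8 positions differ (4, 6, 8, 9, 11, 15, 20, 22), so 14 of 22 match: 14/22 = 63.64%.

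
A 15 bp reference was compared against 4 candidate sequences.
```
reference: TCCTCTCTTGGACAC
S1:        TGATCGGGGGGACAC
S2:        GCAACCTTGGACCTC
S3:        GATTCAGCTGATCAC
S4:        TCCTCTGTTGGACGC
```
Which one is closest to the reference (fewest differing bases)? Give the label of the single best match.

Hamming distances to reference — S1: 6; S2: 9; S3: 8; S4: 2.
Smallest is S4 with 2 mismatches.

S4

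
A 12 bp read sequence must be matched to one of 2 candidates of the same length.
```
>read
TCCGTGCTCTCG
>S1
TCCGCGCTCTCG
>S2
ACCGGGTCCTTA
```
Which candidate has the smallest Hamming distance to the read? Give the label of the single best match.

S1 differs at 1 position; S2 differs at 6 positions. The closest is S1.

S1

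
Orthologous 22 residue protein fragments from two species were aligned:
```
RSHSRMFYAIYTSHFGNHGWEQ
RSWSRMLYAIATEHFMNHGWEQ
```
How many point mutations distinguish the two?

Comparing position by position, 5 positions differ: 3 (H/W), 7 (F/L), 11 (Y/A), 13 (S/E), 16 (G/M).

5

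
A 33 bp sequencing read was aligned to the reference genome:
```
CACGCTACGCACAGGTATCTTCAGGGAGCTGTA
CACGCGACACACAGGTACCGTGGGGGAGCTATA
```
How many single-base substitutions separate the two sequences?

7

Mismatches (1-based): base 6: T→G; base 9: G→A; base 18: T→C; base 20: T→G; base 22: C→G; base 23: A→G; base 31: G→A.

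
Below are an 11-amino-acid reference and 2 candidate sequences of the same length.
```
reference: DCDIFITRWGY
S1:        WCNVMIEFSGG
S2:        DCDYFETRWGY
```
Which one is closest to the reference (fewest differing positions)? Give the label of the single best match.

Hamming distances to reference — S1: 8; S2: 2.
Smallest is S2 with 2 mismatches.

S2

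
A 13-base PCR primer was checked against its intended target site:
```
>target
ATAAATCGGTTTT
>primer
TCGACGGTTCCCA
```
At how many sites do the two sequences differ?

12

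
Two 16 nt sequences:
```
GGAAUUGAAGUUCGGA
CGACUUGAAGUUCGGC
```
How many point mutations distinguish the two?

The sequences differ at bases 1, 4, 16 (1-based) — 3 in total.

3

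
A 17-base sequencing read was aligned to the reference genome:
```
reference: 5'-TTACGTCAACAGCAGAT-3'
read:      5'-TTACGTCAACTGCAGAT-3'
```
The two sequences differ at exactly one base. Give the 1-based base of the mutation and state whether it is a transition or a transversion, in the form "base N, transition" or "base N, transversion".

The sequences differ only at base 11: A→T (purine→pyrimidine), a transversion.

base 11, transversion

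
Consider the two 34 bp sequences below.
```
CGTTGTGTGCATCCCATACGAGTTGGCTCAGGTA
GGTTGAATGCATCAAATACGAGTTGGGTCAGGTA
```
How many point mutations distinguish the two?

6

Mismatches (1-based): site 1: C→G; site 6: T→A; site 7: G→A; site 14: C→A; site 15: C→A; site 27: C→G.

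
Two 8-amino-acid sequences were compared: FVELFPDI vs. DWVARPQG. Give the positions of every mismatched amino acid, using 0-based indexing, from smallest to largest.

0, 1, 2, 3, 4, 6, 7

Differences at position 0 (F→D), position 1 (V→W), position 2 (E→V), position 3 (L→A), position 4 (F→R), position 6 (D→Q), position 7 (I→G).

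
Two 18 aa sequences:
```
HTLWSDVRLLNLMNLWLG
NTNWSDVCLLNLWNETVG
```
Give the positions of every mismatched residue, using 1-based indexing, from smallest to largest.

1, 3, 8, 13, 15, 16, 17

Differences at position 1 (H→N), position 3 (L→N), position 8 (R→C), position 13 (M→W), position 15 (L→E), position 16 (W→T), position 17 (L→V).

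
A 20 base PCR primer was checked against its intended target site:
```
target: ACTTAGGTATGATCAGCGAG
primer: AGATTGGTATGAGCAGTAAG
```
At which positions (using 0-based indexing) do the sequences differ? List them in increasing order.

Differences at position 1 (C→G), position 2 (T→A), position 4 (A→T), position 12 (T→G), position 16 (C→T), position 17 (G→A).

1, 2, 4, 12, 16, 17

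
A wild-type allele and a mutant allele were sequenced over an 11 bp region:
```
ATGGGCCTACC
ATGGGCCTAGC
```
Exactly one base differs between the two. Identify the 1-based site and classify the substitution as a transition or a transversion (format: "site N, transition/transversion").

Site 10 changes C→G. C is a pyrimidine and G is a purine, so this is a transversion.

site 10, transversion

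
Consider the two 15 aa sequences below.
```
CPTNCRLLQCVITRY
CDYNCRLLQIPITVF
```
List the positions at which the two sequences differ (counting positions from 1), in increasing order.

2, 3, 10, 11, 14, 15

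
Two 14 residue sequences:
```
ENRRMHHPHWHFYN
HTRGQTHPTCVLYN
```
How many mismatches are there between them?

9

Comparing position by position, 9 residues differ: 1 (E/H), 2 (N/T), 4 (R/G), 5 (M/Q), 6 (H/T), 9 (H/T), 10 (W/C), 11 (H/V), 12 (F/L).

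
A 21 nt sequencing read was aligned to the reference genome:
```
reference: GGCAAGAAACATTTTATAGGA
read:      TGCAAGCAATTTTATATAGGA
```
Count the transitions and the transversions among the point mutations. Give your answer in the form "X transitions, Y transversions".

Transitions (purine↔purine or pyrimidine↔pyrimidine): 10 C→T.
Transversions (purine↔pyrimidine): 1 G→T, 7 A→C, 11 A→T, 14 T→A.

1 transition, 4 transversions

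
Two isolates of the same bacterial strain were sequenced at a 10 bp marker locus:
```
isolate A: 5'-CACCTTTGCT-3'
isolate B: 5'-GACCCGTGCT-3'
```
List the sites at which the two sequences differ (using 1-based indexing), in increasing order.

Scanning 1-based: 1: C/G; 5: T/C; 6: T/G.

1, 5, 6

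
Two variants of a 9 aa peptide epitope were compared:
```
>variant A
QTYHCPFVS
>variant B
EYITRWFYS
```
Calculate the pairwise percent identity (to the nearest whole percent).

22%

Mismatches at positions 1, 2, 3, 4, 5, 6, 8 (1-based): 7 of 9.
Identical positions: 2/9 = 22.22% → 22%.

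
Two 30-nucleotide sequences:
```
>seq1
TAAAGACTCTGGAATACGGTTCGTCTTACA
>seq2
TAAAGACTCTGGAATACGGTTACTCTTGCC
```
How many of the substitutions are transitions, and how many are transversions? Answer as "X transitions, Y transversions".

1 transition, 3 transversions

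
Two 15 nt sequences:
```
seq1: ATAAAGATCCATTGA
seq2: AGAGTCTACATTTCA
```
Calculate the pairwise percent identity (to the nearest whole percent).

40%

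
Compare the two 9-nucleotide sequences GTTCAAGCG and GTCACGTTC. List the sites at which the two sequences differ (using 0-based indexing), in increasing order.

Scanning 0-based: 2: T/C; 3: C/A; 4: A/C; 5: A/G; 6: G/T; 7: C/T; 8: G/C.

2, 3, 4, 5, 6, 7, 8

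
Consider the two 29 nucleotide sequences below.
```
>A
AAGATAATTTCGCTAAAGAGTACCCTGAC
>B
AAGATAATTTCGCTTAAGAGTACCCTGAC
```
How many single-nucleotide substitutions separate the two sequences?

The sequences differ at bases 15 (1-based) — 1 in total.

1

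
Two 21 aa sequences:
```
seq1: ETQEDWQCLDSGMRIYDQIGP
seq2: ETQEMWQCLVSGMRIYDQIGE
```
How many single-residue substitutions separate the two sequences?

The sequences differ at residues 5, 10, 21 (1-based) — 3 in total.

3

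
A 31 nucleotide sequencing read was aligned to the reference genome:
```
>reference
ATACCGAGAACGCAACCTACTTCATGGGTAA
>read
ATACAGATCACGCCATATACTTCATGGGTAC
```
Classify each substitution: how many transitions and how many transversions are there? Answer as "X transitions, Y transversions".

Transitions (purine↔purine or pyrimidine↔pyrimidine): 16 C→T.
Transversions (purine↔pyrimidine): 5 C→A, 8 G→T, 9 A→C, 14 A→C, 17 C→A, 31 A→C.

1 transition, 6 transversions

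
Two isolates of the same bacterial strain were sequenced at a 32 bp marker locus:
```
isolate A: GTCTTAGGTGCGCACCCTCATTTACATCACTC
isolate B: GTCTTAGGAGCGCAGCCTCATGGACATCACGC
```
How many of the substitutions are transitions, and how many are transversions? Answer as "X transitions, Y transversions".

0 transitions, 5 transversions

Mismatches (1-based):
site 9: T→A (pyrimidine→purine, transversion)
site 15: C→G (pyrimidine→purine, transversion)
site 22: T→G (pyrimidine→purine, transversion)
site 23: T→G (pyrimidine→purine, transversion)
site 31: T→G (pyrimidine→purine, transversion)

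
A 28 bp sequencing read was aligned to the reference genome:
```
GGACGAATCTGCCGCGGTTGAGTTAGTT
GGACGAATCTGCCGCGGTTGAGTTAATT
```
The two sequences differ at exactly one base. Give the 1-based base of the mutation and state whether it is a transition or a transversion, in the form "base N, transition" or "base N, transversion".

The sequences differ only at base 26: G→A (purine→purine), a transition.

base 26, transition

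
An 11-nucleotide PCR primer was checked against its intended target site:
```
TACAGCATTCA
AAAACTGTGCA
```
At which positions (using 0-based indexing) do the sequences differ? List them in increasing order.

Differences at position 0 (T→A), position 2 (C→A), position 4 (G→C), position 5 (C→T), position 6 (A→G), position 8 (T→G).

0, 2, 4, 5, 6, 8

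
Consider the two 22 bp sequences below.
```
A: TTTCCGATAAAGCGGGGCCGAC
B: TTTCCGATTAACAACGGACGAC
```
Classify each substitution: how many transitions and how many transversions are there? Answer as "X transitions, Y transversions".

1 transition, 5 transversions

Mismatches (1-based):
position 9: A→T (purine→pyrimidine, transversion)
position 12: G→C (purine→pyrimidine, transversion)
position 13: C→A (pyrimidine→purine, transversion)
position 14: G→A (purine→purine, transition)
position 15: G→C (purine→pyrimidine, transversion)
position 18: C→A (pyrimidine→purine, transversion)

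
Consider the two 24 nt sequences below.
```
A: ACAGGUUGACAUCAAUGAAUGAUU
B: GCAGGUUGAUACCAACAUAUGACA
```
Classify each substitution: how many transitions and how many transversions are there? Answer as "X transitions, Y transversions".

Transitions (purine↔purine or pyrimidine↔pyrimidine): 1 A→G, 10 C→U, 12 U→C, 16 U→C, 17 G→A, 23 U→C.
Transversions (purine↔pyrimidine): 18 A→U, 24 U→A.

6 transitions, 2 transversions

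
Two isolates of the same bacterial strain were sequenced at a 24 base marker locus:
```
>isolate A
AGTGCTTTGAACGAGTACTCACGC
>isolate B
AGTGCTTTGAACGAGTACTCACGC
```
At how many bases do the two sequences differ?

No positions differ; the sequences are identical.

0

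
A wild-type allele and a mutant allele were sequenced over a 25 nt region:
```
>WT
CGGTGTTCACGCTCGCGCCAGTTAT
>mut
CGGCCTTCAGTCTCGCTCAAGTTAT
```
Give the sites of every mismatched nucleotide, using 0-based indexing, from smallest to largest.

3, 4, 9, 10, 16, 18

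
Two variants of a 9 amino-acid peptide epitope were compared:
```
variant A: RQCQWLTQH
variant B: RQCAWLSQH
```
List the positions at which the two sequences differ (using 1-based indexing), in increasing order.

Scanning 1-based: 4: Q/A; 7: T/S.

4, 7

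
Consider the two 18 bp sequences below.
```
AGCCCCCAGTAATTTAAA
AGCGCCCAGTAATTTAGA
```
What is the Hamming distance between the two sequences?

2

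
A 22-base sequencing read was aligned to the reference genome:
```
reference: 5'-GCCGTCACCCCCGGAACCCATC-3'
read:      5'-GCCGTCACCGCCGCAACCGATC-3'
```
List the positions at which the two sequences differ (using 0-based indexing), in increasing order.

Scanning 0-based: 9: C/G; 13: G/C; 18: C/G.

9, 13, 18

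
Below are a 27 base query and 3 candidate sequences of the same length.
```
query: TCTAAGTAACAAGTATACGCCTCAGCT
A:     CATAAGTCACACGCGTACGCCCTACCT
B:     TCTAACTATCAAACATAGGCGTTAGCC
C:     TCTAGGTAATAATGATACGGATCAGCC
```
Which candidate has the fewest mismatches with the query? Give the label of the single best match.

C

A differs at 9 sites; B differs at 8 sites; C differs at 7 sites. The closest is C.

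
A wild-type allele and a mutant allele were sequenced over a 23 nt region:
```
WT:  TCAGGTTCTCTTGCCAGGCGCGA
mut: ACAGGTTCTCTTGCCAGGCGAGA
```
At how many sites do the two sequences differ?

2

Mismatches (1-based): site 1: T→A; site 21: C→A.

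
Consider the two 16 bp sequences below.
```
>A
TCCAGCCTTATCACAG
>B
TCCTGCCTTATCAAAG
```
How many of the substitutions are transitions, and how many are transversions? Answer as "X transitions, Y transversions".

0 transitions, 2 transversions

Transitions (purine↔purine or pyrimidine↔pyrimidine): none.
Transversions (purine↔pyrimidine): 4 A→T, 14 C→A.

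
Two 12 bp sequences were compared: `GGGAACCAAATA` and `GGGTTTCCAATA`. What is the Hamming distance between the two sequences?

Mismatches (1-based): position 4: A→T; position 5: A→T; position 6: C→T; position 8: A→C.

4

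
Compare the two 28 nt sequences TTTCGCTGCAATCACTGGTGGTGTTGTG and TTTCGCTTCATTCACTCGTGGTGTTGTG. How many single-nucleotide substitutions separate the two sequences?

Comparing position by position, 3 positions differ: 8 (G/T), 11 (A/T), 17 (G/C).

3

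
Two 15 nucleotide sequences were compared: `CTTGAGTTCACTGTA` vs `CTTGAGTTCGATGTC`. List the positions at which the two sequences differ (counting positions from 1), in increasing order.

Scanning 1-based: 10: A/G; 11: C/A; 15: A/C.

10, 11, 15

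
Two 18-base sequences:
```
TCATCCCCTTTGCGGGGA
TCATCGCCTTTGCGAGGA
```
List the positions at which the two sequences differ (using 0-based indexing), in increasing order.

Scanning 0-based: 5: C/G; 14: G/A.

5, 14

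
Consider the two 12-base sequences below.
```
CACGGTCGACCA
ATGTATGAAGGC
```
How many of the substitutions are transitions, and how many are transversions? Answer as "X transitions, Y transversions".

2 transitions, 8 transversions

Mismatches (1-based):
position 1: C→A (pyrimidine→purine, transversion)
position 2: A→T (purine→pyrimidine, transversion)
position 3: C→G (pyrimidine→purine, transversion)
position 4: G→T (purine→pyrimidine, transversion)
position 5: G→A (purine→purine, transition)
position 7: C→G (pyrimidine→purine, transversion)
position 8: G→A (purine→purine, transition)
position 10: C→G (pyrimidine→purine, transversion)
position 11: C→G (pyrimidine→purine, transversion)
position 12: A→C (purine→pyrimidine, transversion)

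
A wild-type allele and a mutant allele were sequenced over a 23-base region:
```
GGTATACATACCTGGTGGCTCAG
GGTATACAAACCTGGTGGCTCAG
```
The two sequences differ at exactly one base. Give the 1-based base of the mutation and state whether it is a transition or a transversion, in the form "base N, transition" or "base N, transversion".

base 9, transversion

The sequences differ only at base 9: T→A (pyrimidine→purine), a transversion.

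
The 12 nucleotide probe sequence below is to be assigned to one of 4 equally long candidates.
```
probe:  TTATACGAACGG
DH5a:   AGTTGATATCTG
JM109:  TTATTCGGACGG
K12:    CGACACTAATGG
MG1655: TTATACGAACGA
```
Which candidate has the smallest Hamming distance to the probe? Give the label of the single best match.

DH5a differs at 8 sites; JM109 differs at 2 sites; K12 differs at 5 sites; MG1655 differs at 1 site. The closest is MG1655.

MG1655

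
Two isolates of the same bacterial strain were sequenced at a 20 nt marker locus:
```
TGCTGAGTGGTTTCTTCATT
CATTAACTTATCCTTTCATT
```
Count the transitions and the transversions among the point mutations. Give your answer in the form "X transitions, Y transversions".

Transitions (purine↔purine or pyrimidine↔pyrimidine): 1 T→C, 2 G→A, 3 C→T, 5 G→A, 10 G→A, 12 T→C, 13 T→C, 14 C→T.
Transversions (purine↔pyrimidine): 7 G→C, 9 G→T.

8 transitions, 2 transversions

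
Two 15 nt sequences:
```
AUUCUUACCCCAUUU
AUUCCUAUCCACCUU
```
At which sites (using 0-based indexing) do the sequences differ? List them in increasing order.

Scanning 0-based: 4: U/C; 7: C/U; 10: C/A; 11: A/C; 12: U/C.

4, 7, 10, 11, 12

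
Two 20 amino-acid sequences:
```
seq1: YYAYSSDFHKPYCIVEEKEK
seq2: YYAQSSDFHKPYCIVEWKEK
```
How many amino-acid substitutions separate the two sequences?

The sequences differ at residues 4, 17 (1-based) — 2 in total.

2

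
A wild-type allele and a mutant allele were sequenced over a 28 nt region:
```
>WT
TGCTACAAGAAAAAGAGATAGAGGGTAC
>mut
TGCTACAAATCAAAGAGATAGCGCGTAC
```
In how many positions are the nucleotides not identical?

5

Mismatches (1-based): position 9: G→A; position 10: A→T; position 11: A→C; position 22: A→C; position 24: G→C.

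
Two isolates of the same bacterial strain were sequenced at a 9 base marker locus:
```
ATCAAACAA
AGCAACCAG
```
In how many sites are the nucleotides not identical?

Mismatches (1-based): site 2: T→G; site 6: A→C; site 9: A→G.

3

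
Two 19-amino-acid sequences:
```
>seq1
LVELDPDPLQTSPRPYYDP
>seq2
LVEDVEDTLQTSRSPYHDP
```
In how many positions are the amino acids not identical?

Mismatches (1-based): position 4: L→D; position 5: D→V; position 6: P→E; position 8: P→T; position 13: P→R; position 14: R→S; position 17: Y→H.

7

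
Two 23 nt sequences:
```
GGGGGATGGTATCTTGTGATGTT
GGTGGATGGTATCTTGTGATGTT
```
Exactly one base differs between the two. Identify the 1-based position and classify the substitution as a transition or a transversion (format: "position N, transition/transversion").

position 3, transversion

Position 3 changes G→T. G is a purine and T is a pyrimidine, so this is a transversion.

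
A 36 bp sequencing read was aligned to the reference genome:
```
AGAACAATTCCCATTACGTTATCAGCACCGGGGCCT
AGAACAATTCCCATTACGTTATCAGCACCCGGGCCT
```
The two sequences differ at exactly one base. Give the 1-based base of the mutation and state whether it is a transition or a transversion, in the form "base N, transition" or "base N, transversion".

Base 30 changes G→C. G is a purine and C is a pyrimidine, so this is a transversion.

base 30, transversion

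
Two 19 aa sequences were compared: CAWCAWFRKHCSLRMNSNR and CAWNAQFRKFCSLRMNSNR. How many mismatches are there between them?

Mismatches (1-based): residue 4: C→N; residue 6: W→Q; residue 10: H→F.

3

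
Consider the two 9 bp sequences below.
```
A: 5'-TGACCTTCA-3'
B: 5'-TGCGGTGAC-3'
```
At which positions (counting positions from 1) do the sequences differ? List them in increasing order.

Differences at position 3 (A→C), position 4 (C→G), position 5 (C→G), position 7 (T→G), position 8 (C→A), position 9 (A→C).

3, 4, 5, 7, 8, 9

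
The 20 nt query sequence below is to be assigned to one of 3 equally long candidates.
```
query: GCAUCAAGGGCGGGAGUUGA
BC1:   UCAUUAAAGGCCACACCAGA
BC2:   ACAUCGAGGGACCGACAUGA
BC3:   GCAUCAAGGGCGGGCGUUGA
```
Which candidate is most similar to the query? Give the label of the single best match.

BC3

BC1 differs at 9 positions; BC2 differs at 7 positions; BC3 differs at 1 position. The closest is BC3.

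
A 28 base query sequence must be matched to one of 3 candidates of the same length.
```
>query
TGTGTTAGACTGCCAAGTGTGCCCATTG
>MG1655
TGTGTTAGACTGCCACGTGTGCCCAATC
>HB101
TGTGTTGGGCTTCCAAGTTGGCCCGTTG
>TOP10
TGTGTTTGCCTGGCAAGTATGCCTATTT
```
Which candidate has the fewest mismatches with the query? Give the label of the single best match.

MG1655 differs at 3 bases; HB101 differs at 6 bases; TOP10 differs at 6 bases. The closest is MG1655.

MG1655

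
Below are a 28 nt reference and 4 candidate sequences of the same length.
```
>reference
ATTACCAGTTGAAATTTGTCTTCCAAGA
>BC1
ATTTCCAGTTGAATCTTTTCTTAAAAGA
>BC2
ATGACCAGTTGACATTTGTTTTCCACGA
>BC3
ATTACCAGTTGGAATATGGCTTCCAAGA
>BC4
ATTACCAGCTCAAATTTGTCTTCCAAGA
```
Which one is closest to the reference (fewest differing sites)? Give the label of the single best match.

BC4

BC1 differs at 6 sites; BC2 differs at 4 sites; BC3 differs at 3 sites; BC4 differs at 2 sites. The closest is BC4.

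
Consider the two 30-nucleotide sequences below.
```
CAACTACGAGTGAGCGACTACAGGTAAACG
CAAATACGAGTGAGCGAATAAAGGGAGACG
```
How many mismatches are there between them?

Mismatches (1-based): base 4: C→A; base 18: C→A; base 21: C→A; base 25: T→G; base 27: A→G.

5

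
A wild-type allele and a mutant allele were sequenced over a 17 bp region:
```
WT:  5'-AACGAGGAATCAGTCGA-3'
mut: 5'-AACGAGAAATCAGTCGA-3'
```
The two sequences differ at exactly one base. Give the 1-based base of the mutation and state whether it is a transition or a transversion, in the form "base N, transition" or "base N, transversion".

base 7, transition

Base 7 changes G→A. G is a purine and A is a purine, so this is a transition.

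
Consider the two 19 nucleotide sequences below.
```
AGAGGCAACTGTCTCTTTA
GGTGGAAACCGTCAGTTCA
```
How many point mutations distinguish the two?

The sequences differ at sites 1, 3, 6, 10, 14, 15, 18 (1-based) — 7 in total.

7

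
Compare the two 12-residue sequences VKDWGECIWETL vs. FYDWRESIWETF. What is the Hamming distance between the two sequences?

5

Comparing position by position, 5 residues differ: 1 (V/F), 2 (K/Y), 5 (G/R), 7 (C/S), 12 (L/F).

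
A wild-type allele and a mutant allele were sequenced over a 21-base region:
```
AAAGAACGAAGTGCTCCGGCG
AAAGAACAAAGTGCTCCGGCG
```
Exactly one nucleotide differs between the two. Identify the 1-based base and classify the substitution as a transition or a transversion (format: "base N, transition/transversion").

base 8, transition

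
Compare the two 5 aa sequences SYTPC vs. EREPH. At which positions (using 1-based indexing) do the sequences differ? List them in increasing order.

Scanning 1-based: 1: S/E; 2: Y/R; 3: T/E; 5: C/H.

1, 2, 3, 5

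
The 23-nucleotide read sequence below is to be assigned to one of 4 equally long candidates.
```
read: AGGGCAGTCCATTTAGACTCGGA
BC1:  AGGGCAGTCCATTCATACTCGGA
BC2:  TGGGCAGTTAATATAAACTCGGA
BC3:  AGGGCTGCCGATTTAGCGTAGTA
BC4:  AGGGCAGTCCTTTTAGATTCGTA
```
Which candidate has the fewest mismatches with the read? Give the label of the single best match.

BC1

Hamming distances to read — BC1: 2; BC2: 5; BC3: 7; BC4: 3.
Smallest is BC1 with 2 mismatches.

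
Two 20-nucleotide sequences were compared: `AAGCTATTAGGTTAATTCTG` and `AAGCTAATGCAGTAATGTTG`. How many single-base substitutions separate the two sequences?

Comparing position by position, 7 sites differ: 7 (T/A), 9 (A/G), 10 (G/C), 11 (G/A), 12 (T/G), 17 (T/G), 18 (C/T).

7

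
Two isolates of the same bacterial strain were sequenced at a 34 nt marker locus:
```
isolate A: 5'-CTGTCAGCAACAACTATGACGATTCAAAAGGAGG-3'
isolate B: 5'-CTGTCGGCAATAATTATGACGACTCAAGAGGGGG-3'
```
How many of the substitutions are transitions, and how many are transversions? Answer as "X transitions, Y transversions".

6 transitions, 0 transversions

Transitions (purine↔purine or pyrimidine↔pyrimidine): 6 A→G, 11 C→T, 14 C→T, 23 T→C, 28 A→G, 32 A→G.
Transversions (purine↔pyrimidine): none.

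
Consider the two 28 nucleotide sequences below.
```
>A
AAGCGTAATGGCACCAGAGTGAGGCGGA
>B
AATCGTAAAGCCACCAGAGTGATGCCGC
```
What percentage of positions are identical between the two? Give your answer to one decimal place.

78.6%

Mismatches at positions 3, 9, 11, 23, 26, 28 (1-based): 6 of 28.
Identical positions: 22/28 = 78.57% → 78.6%.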